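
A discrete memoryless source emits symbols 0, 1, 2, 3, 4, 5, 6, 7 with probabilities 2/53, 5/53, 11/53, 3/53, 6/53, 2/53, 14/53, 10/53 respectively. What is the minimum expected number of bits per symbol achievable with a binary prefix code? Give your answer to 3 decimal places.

Repeatedly combine the two least-probable nodes; the expected code length is the sum of the merged weights.
merge 2/53 + 2/53 → 4/53
merge 3/53 + 4/53 → 7/53
merge 5/53 + 6/53 → 11/53
merge 7/53 + 10/53 → 17/53
merge 11/53 + 11/53 → 22/53
merge 14/53 + 17/53 → 31/53
merge 22/53 + 31/53 → 1
L = 4/53 + 7/53 + 11/53 + 17/53 + 22/53 + 31/53 + 1 = 145/53 ≈ 2.736 bits/symbol.

2.736 bits/symbol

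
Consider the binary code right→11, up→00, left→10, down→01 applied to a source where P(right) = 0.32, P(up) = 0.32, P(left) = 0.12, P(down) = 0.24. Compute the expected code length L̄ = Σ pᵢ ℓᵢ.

L̄ = Σ pᵢ·ℓᵢ = 0.32·2 + 0.32·2 + 0.12·2 + 0.24·2 = 2 bits/symbol.

2 bits/symbol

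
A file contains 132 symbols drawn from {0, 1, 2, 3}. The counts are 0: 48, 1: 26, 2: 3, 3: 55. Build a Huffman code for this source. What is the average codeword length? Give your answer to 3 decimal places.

Probabilities are the counts divided by 132.
Repeatedly combine the two least-probable nodes; the expected code length is the sum of the merged weights.
merge 1/44 + 13/66 → 29/132
merge 29/132 + 4/11 → 7/12
merge 5/12 + 7/12 → 1
L = 29/132 + 7/12 + 1 = 119/66 ≈ 1.803 bits/symbol.

1.803 bits/symbol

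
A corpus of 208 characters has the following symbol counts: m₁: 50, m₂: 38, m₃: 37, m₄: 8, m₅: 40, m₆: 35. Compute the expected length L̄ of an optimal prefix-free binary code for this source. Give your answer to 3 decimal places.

Probabilities are the counts divided by 208.
Repeatedly combine the two least-probable nodes; the expected code length is the sum of the merged weights.
merge 1/26 + 35/208 → 43/208
merge 37/208 + 19/104 → 75/208
merge 5/26 + 43/208 → 83/208
merge 25/104 + 75/208 → 125/208
merge 83/208 + 125/208 → 1
L = 43/208 + 75/208 + 83/208 + 125/208 + 1 = 267/104 ≈ 2.567 bits/symbol.

2.567 bits/symbol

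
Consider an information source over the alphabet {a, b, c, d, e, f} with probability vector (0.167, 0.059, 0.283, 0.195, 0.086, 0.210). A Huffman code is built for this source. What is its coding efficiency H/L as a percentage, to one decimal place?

Entropy H = −Σ p log₂ p ≈ 2.4246 bits.
Huffman merges: 59/1000+43/500→29/200; 29/200+167/1000→39/125; 39/200+21/100→81/200; 283/1000+39/125→119/200; 81/200+119/200→1. L = 2457/1000 ≈ 2.4570.
Efficiency = H/L = 2.4246/2.4570 = 98.7%.

98.7%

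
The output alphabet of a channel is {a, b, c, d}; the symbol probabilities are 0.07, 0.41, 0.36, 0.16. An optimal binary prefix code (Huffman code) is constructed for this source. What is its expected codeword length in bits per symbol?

Repeatedly combine the two least-probable nodes; the expected code length is the sum of the merged weights.
merge 7/100 + 4/25 → 23/100
merge 23/100 + 9/25 → 59/100
merge 41/100 + 59/100 → 1
L = 23/100 + 59/100 + 1 = 91/50 = 1.82 bits/symbol.

1.82 bits/symbol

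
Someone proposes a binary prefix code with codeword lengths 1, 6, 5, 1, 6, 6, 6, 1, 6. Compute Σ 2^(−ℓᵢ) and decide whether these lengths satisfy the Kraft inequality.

With common denominator 2^6 = 64: Σ 2^(−ℓᵢ) = 32/64 + 1/64 + 2/64 + 32/64 + 1/64 + 1/64 + 1/64 + 32/64 + 1/64 = 103/64 = 1.609375.
Kraft's inequality requires Σ ≤ 1; here Σ = 1.609375 > 1, so no such prefix code exists.

1.609375; no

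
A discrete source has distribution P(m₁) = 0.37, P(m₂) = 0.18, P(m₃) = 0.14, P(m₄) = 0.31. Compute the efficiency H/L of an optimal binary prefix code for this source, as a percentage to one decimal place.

Entropy H = −Σ p log₂ p ≈ 1.8969 bits.
Huffman merges: 7/50+9/50→8/25; 31/100+8/25→63/100; 37/100+63/100→1. L = 39/20 ≈ 1.9500.
Efficiency = H/L = 1.8969/1.9500 = 97.3%.

97.3%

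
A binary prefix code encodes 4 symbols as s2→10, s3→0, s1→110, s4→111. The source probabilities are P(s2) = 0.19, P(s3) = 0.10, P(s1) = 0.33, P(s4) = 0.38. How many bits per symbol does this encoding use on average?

L̄ = Σ pᵢ·ℓᵢ = 0.19·2 + 0.10·1 + 0.33·3 + 0.38·3 = 2.61 bits/symbol.

2.61 bits/symbol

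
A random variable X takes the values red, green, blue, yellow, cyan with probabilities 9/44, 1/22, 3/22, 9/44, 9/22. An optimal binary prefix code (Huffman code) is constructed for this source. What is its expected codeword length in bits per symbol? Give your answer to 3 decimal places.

Repeatedly combine the two least-probable nodes; the expected code length is the sum of the merged weights.
merge 1/22 + 3/22 → 2/11
merge 2/11 + 9/44 → 17/44
merge 9/44 + 17/44 → 13/22
merge 9/22 + 13/22 → 1
L = 2/11 + 17/44 + 13/22 + 1 = 95/44 ≈ 2.159 bits/symbol.

2.159 bits/symbol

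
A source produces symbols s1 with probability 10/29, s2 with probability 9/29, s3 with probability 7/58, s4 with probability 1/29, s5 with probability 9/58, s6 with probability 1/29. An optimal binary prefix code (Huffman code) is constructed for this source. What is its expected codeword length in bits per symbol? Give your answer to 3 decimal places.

Repeatedly combine the two least-probable nodes; the expected code length is the sum of the merged weights.
merge 1/29 + 1/29 → 2/29
merge 2/29 + 7/58 → 11/58
merge 9/58 + 11/58 → 10/29
merge 9/29 + 10/29 → 19/29
merge 10/29 + 19/29 → 1
L = 2/29 + 11/58 + 10/29 + 19/29 + 1 = 131/58 ≈ 2.259 bits/symbol.

2.259 bits/symbol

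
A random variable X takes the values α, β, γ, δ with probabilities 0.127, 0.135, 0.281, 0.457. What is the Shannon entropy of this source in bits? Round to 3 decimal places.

H = −Σ pᵢ log₂ pᵢ.
−0.127·log₂(0.127) = 0.3781
−0.135·log₂(0.135) = 0.3900
−0.281·log₂(0.281) = 0.5146
−0.457·log₂(0.457) = 0.5163
Sum ≈ 1.7990 → 1.799 bits.

1.799 bits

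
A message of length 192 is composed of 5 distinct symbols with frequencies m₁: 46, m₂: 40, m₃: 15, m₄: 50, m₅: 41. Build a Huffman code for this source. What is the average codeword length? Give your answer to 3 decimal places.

2.286 bits/symbol

Probabilities are the counts divided by 192.
Repeatedly combine the two least-probable nodes; the expected code length is the sum of the merged weights.
merge 5/64 + 5/24 → 55/192
merge 41/192 + 23/96 → 29/64
merge 25/96 + 55/192 → 35/64
merge 29/64 + 35/64 → 1
L = 55/192 + 29/64 + 35/64 + 1 = 439/192 ≈ 2.286 bits/symbol.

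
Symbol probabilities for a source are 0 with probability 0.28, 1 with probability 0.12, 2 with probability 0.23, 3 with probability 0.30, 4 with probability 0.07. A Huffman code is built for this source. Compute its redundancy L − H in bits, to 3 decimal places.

0.031 bits

Entropy H = −Σ p log₂ p ≈ 2.1586 bits.
Huffman merges: 7/100+3/25→19/100; 19/100+23/100→21/50; 7/25+3/10→29/50; 21/50+29/50→1. L = 219/100 ≈ 2.1900.
L − H = 2.1900 − 2.1586 = 0.031 bits.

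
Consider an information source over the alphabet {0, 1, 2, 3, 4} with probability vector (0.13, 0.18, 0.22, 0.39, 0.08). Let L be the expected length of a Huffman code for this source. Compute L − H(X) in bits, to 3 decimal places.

0.080 bits

Entropy H = −Σ p log₂ p ≈ 2.1298 bits.
Huffman merges: 2/25+13/100→21/100; 9/50+21/100→39/100; 11/50+39/100→61/100; 39/100+61/100→1. L = 221/100 ≈ 2.2100.
L − H = 2.2100 − 2.1298 = 0.080 bits.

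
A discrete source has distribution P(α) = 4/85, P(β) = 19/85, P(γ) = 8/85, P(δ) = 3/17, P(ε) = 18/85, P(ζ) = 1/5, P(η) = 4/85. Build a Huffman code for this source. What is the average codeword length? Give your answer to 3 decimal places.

2.647 bits/symbol

Repeatedly combine the two least-probable nodes; the expected code length is the sum of the merged weights.
merge 4/85 + 4/85 → 8/85
merge 8/85 + 8/85 → 16/85
merge 3/17 + 16/85 → 31/85
merge 1/5 + 18/85 → 7/17
merge 19/85 + 31/85 → 10/17
merge 7/17 + 10/17 → 1
L = 8/85 + 16/85 + 31/85 + 7/17 + 10/17 + 1 = 45/17 ≈ 2.647 bits/symbol.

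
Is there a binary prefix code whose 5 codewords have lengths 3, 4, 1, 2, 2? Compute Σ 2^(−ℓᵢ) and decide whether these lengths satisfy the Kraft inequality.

1.1875; no

With common denominator 2^4 = 16: Σ 2^(−ℓᵢ) = 2/16 + 1/16 + 8/16 + 4/16 + 4/16 = 19/16 = 1.1875.
Kraft's inequality requires Σ ≤ 1; here Σ = 1.1875 > 1, so no such prefix code exists.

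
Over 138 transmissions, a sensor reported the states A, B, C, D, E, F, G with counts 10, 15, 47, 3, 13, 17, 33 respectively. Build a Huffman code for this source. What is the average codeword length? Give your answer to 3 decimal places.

2.514 bits/symbol

Probabilities are the counts divided by 138.
Repeatedly combine the two least-probable nodes; the expected code length is the sum of the merged weights.
merge 1/46 + 5/69 → 13/138
merge 13/138 + 13/138 → 13/69
merge 5/46 + 17/138 → 16/69
merge 13/69 + 16/69 → 29/69
merge 11/46 + 47/138 → 40/69
merge 29/69 + 40/69 → 1
L = 13/138 + 13/69 + 16/69 + 29/69 + 40/69 + 1 = 347/138 ≈ 2.514 bits/symbol.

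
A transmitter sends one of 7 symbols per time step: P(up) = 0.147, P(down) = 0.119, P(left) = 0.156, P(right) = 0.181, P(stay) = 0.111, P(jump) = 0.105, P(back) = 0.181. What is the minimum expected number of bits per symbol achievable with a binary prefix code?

2.819 bits/symbol

Repeatedly combine the two least-probable nodes; the expected code length is the sum of the merged weights.
merge 21/200 + 111/1000 → 27/125
merge 119/1000 + 147/1000 → 133/500
merge 39/250 + 181/1000 → 337/1000
merge 181/1000 + 27/125 → 397/1000
merge 133/500 + 337/1000 → 603/1000
merge 397/1000 + 603/1000 → 1
L = 27/125 + 133/500 + 337/1000 + 397/1000 + 603/1000 + 1 = 2819/1000 = 2.819 bits/symbol.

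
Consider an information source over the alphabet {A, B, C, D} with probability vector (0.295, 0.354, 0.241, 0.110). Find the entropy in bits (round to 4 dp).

H = −Σ pᵢ log₂ pᵢ.
−0.295·log₂(0.295) = 0.5196
−0.354·log₂(0.354) = 0.5304
−0.241·log₂(0.241) = 0.4947
−0.110·log₂(0.110) = 0.3503
Sum ≈ 1.8949 → 1.8949 bits.

1.8949 bits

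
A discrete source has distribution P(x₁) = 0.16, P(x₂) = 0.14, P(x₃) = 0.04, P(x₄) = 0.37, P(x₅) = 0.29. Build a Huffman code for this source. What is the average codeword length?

Repeatedly combine the two least-probable nodes; the expected code length is the sum of the merged weights.
merge 1/25 + 7/50 → 9/50
merge 4/25 + 9/50 → 17/50
merge 29/100 + 17/50 → 63/100
merge 37/100 + 63/100 → 1
L = 9/50 + 17/50 + 63/100 + 1 = 43/20 = 2.15 bits/symbol.

2.15 bits/symbol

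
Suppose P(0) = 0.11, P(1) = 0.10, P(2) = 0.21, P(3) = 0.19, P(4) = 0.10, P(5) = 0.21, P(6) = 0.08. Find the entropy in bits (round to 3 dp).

2.707 bits

H = −Σ pᵢ log₂ pᵢ.
−0.11·log₂(0.11) = 0.3503
−0.10·log₂(0.10) = 0.3322
−0.21·log₂(0.21) = 0.4728
−0.19·log₂(0.19) = 0.4552
−0.10·log₂(0.10) = 0.3322
−0.21·log₂(0.21) = 0.4728
−0.08·log₂(0.08) = 0.2915
Sum ≈ 2.7071 → 2.707 bits.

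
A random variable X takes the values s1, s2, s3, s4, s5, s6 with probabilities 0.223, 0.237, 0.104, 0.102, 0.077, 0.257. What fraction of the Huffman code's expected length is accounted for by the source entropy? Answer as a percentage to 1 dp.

Entropy H = −Σ p log₂ p ≈ 2.4391 bits.
Huffman merges: 77/1000+51/500→179/1000; 13/125+179/1000→283/1000; 223/1000+237/1000→23/50; 257/1000+283/1000→27/50; 23/50+27/50→1. L = 1231/500 ≈ 2.4620.
Efficiency = H/L = 2.4391/2.4620 = 99.1%.

99.1%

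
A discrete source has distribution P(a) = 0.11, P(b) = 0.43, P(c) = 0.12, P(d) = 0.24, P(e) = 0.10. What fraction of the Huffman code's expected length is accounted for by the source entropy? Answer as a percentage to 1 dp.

Entropy H = −Σ p log₂ p ≈ 2.0672 bits.
Huffman merges: 1/10+11/100→21/100; 3/25+21/100→33/100; 6/25+33/100→57/100; 43/100+57/100→1. L = 211/100 ≈ 2.1100.
Efficiency = H/L = 2.0672/2.1100 = 98.0%.

98.0%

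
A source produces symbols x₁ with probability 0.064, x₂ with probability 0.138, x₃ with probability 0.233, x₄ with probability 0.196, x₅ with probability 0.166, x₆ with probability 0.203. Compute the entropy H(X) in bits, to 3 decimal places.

H = −Σ pᵢ log₂ pᵢ.
−0.064·log₂(0.064) = 0.2538
−0.138·log₂(0.138) = 0.3943
−0.233·log₂(0.233) = 0.4897
−0.196·log₂(0.196) = 0.4608
−0.166·log₂(0.166) = 0.4301
−0.203·log₂(0.203) = 0.4670
Sum ≈ 2.4956 → 2.496 bits.

2.496 bits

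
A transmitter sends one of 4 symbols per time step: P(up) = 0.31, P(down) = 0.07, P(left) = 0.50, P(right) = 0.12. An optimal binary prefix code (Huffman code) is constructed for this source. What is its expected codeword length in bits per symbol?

1.69 bits/symbol

Repeatedly combine the two least-probable nodes; the expected code length is the sum of the merged weights.
merge 7/100 + 3/25 → 19/100
merge 19/100 + 31/100 → 1/2
merge 1/2 + 1/2 → 1
L = 19/100 + 1/2 + 1 = 169/100 = 1.69 bits/symbol.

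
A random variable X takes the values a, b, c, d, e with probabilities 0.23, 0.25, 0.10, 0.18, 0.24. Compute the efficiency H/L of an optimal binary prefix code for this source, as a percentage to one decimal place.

Entropy H = −Σ p log₂ p ≈ 2.2593 bits.
Huffman merges: 1/10+9/50→7/25; 23/100+6/25→47/100; 1/4+7/25→53/100; 47/100+53/100→1. L = 57/25 ≈ 2.2800.
Efficiency = H/L = 2.2593/2.2800 = 99.1%.

99.1%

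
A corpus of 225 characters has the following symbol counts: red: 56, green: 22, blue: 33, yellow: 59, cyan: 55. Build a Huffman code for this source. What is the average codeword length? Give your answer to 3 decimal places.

Probabilities are the counts divided by 225.
Repeatedly combine the two least-probable nodes; the expected code length is the sum of the merged weights.
merge 22/225 + 11/75 → 11/45
merge 11/45 + 11/45 → 22/45
merge 56/225 + 59/225 → 23/45
merge 22/45 + 23/45 → 1
L = 11/45 + 22/45 + 23/45 + 1 = 101/45 ≈ 2.244 bits/symbol.

2.244 bits/symbol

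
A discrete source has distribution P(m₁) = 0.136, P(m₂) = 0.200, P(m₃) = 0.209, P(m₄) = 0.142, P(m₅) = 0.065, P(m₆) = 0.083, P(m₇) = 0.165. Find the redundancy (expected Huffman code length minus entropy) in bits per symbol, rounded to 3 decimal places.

Entropy H = −Σ p log₂ p ≈ 2.7110 bits.
Huffman merges: 13/200+83/1000→37/250; 17/125+71/500→139/500; 37/250+33/200→313/1000; 1/5+209/1000→409/1000; 139/500+313/1000→591/1000; 409/1000+591/1000→1. L = 2739/1000 ≈ 2.7390.
L − H = 2.7390 − 2.7110 = 0.028 bits.

0.028 bits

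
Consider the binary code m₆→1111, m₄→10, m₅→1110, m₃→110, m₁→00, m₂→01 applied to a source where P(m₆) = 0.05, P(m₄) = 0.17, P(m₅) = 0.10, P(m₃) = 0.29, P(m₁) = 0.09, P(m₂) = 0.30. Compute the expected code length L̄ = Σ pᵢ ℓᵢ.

L̄ = Σ pᵢ·ℓᵢ = 0.05·4 + 0.17·2 + 0.10·4 + 0.29·3 + 0.09·2 + 0.30·2 = 2.59 bits/symbol.

2.59 bits/symbol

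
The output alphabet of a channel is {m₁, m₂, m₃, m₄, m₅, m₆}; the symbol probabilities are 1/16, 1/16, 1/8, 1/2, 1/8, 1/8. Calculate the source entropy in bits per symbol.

2.125 bits

Each probability is a power of 1/2, so log₂(1/p) is an integer.
H = Σ p·log₂(1/p) = 1/16·4 + 1/16·4 + 1/8·3 + 1/2·1 + 1/8·3 + 1/8·3 = 2.125 bits.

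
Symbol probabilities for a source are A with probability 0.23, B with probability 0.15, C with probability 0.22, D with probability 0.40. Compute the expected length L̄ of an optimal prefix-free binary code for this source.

1.97 bits/symbol

Repeatedly combine the two least-probable nodes; the expected code length is the sum of the merged weights.
merge 3/20 + 11/50 → 37/100
merge 23/100 + 37/100 → 3/5
merge 2/5 + 3/5 → 1
L = 37/100 + 3/5 + 1 = 197/100 = 1.97 bits/symbol.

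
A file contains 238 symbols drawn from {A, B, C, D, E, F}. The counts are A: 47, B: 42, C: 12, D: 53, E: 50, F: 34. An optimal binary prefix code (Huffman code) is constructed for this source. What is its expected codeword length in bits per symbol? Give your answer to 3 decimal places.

2.563 bits/symbol

Probabilities are the counts divided by 238.
Repeatedly combine the two least-probable nodes; the expected code length is the sum of the merged weights.
merge 6/119 + 1/7 → 23/119
merge 3/17 + 23/119 → 44/119
merge 47/238 + 25/119 → 97/238
merge 53/238 + 44/119 → 141/238
merge 97/238 + 141/238 → 1
L = 23/119 + 44/119 + 97/238 + 141/238 + 1 = 305/119 ≈ 2.563 bits/symbol.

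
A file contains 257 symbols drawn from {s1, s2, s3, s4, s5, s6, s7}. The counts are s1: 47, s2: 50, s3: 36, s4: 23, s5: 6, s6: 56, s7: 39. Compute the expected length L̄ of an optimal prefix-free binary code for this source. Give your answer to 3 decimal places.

2.700 bits/symbol

Probabilities are the counts divided by 257.
Repeatedly combine the two least-probable nodes; the expected code length is the sum of the merged weights.
merge 6/257 + 23/257 → 29/257
merge 29/257 + 36/257 → 65/257
merge 39/257 + 47/257 → 86/257
merge 50/257 + 56/257 → 106/257
merge 65/257 + 86/257 → 151/257
merge 106/257 + 151/257 → 1
L = 29/257 + 65/257 + 86/257 + 106/257 + 151/257 + 1 = 694/257 ≈ 2.700 bits/symbol.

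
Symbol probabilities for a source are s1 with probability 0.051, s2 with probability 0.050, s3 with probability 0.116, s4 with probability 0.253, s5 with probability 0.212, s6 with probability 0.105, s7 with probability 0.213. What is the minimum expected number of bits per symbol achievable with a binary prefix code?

2.629 bits/symbol

Repeatedly combine the two least-probable nodes; the expected code length is the sum of the merged weights.
merge 1/20 + 51/1000 → 101/1000
merge 101/1000 + 21/200 → 103/500
merge 29/250 + 103/500 → 161/500
merge 53/250 + 213/1000 → 17/40
merge 253/1000 + 161/500 → 23/40
merge 17/40 + 23/40 → 1
L = 101/1000 + 103/500 + 161/500 + 17/40 + 23/40 + 1 = 2629/1000 = 2.629 bits/symbol.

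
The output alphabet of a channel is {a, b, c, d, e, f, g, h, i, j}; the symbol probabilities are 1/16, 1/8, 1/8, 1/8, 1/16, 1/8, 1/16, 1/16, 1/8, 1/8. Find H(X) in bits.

3.25 bits

Each probability is a power of 1/2, so log₂(1/p) is an integer.
H = Σ p·log₂(1/p) = 1/16·4 + 1/8·3 + 1/8·3 + 1/8·3 + 1/16·4 + 1/8·3 + 1/16·4 + 1/16·4 + 1/8·3 + 1/8·3 = 3.25 bits.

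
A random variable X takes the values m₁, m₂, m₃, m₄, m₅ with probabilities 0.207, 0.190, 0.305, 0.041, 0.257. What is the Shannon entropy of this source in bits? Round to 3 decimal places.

H = −Σ pᵢ log₂ pᵢ.
−0.207·log₂(0.207) = 0.4704
−0.190·log₂(0.190) = 0.4552
−0.305·log₂(0.305) = 0.5225
−0.041·log₂(0.041) = 0.1889
−0.257·log₂(0.257) = 0.5038
Sum ≈ 2.1408 → 2.141 bits.

2.141 bits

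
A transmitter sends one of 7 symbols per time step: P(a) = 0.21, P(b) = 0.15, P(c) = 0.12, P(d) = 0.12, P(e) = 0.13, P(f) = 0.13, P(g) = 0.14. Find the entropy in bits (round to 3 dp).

H = −Σ pᵢ log₂ pᵢ.
−0.21·log₂(0.21) = 0.4728
−0.15·log₂(0.15) = 0.4105
−0.12·log₂(0.12) = 0.3671
−0.12·log₂(0.12) = 0.3671
−0.13·log₂(0.13) = 0.3826
−0.13·log₂(0.13) = 0.3826
−0.14·log₂(0.14) = 0.3971
Sum ≈ 2.7799 → 2.780 bits.

2.780 bits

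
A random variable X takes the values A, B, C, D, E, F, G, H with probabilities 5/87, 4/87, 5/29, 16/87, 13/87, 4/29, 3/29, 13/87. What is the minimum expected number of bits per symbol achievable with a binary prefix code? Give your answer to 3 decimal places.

Repeatedly combine the two least-probable nodes; the expected code length is the sum of the merged weights.
merge 4/87 + 5/87 → 3/29
merge 3/29 + 3/29 → 6/29
merge 4/29 + 13/87 → 25/87
merge 13/87 + 5/29 → 28/87
merge 16/87 + 6/29 → 34/87
merge 25/87 + 28/87 → 53/87
merge 34/87 + 53/87 → 1
L = 3/29 + 6/29 + 25/87 + 28/87 + 34/87 + 53/87 + 1 = 254/87 ≈ 2.920 bits/symbol.

2.920 bits/symbol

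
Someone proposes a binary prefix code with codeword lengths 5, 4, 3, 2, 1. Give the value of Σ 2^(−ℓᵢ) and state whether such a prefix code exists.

With common denominator 2^5 = 32: Σ 2^(−ℓᵢ) = 1/32 + 2/32 + 4/32 + 8/32 + 16/32 = 31/32 = 0.96875.
Kraft's inequality requires Σ ≤ 1; here Σ = 0.96875 ≤ 1, so such a prefix code exists.

0.96875; yes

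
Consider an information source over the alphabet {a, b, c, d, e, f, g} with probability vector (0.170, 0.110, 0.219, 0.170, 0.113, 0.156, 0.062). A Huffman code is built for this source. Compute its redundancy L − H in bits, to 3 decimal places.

0.059 bits

Entropy H = −Σ p log₂ p ≈ 2.7216 bits.
Huffman merges: 31/500+11/100→43/250; 113/1000+39/250→269/1000; 17/100+17/100→17/50; 43/250+219/1000→391/1000; 269/1000+17/50→609/1000; 391/1000+609/1000→1. L = 2781/1000 ≈ 2.7810.
L − H = 2.7810 − 2.7216 = 0.059 bits.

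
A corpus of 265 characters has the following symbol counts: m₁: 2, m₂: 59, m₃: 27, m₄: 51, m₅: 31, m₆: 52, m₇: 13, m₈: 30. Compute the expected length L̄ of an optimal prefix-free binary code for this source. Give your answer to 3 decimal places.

2.796 bits/symbol

Probabilities are the counts divided by 265.
Repeatedly combine the two least-probable nodes; the expected code length is the sum of the merged weights.
merge 2/265 + 13/265 → 3/53
merge 3/53 + 27/265 → 42/265
merge 6/53 + 31/265 → 61/265
merge 42/265 + 51/265 → 93/265
merge 52/265 + 59/265 → 111/265
merge 61/265 + 93/265 → 154/265
merge 111/265 + 154/265 → 1
L = 3/53 + 42/265 + 61/265 + 93/265 + 111/265 + 154/265 + 1 = 741/265 ≈ 2.796 bits/symbol.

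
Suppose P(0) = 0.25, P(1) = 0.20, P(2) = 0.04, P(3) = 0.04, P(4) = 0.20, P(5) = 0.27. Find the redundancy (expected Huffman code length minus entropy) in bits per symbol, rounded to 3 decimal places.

Entropy H = −Σ p log₂ p ≈ 2.3103 bits.
Huffman merges: 1/25+1/25→2/25; 2/25+1/5→7/25; 1/5+1/4→9/20; 27/100+7/25→11/20; 9/20+11/20→1. L = 59/25 ≈ 2.3600.
L − H = 2.3600 − 2.3103 = 0.050 bits.

0.050 bits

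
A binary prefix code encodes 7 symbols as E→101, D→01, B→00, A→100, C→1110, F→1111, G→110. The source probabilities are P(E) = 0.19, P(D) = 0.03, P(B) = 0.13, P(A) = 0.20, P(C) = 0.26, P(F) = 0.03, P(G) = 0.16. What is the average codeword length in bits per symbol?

L̄ = Σ pᵢ·ℓᵢ = 0.19·3 + 0.03·2 + 0.13·2 + 0.20·3 + 0.26·4 + 0.03·4 + 0.16·3 = 3.13 bits/symbol.

3.13 bits/symbol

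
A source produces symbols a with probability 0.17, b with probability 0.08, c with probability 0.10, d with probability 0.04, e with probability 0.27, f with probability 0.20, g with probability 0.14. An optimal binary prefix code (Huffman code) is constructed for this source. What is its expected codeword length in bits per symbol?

Repeatedly combine the two least-probable nodes; the expected code length is the sum of the merged weights.
merge 1/25 + 2/25 → 3/25
merge 1/10 + 3/25 → 11/50
merge 7/50 + 17/100 → 31/100
merge 1/5 + 11/50 → 21/50
merge 27/100 + 31/100 → 29/50
merge 21/50 + 29/50 → 1
L = 3/25 + 11/50 + 31/100 + 21/50 + 29/50 + 1 = 53/20 = 2.65 bits/symbol.

2.65 bits/symbol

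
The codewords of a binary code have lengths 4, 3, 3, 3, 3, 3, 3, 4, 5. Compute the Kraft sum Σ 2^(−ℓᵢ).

0.90625

With common denominator 2^5 = 32: Σ 2^(−ℓᵢ) = 2/32 + 4/32 + 4/32 + 4/32 + 4/32 + 4/32 + 4/32 + 2/32 + 1/32 = 29/32 = 0.90625.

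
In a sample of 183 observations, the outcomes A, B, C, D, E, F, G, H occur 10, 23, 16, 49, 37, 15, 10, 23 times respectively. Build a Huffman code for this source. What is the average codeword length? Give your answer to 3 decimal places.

2.809 bits/symbol

Probabilities are the counts divided by 183.
Repeatedly combine the two least-probable nodes; the expected code length is the sum of the merged weights.
merge 10/183 + 10/183 → 20/183
merge 5/61 + 16/183 → 31/183
merge 20/183 + 23/183 → 43/183
merge 23/183 + 31/183 → 18/61
merge 37/183 + 43/183 → 80/183
merge 49/183 + 18/61 → 103/183
merge 80/183 + 103/183 → 1
L = 20/183 + 31/183 + 43/183 + 18/61 + 80/183 + 103/183 + 1 = 514/183 ≈ 2.809 bits/symbol.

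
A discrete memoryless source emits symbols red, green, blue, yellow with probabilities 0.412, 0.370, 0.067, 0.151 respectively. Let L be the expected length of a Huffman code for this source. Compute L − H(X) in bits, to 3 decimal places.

Entropy H = −Σ p log₂ p ≈ 1.7309 bits.
Huffman merges: 67/1000+151/1000→109/500; 109/500+37/100→147/250; 103/250+147/250→1. L = 903/500 ≈ 1.8060.
L − H = 1.8060 − 1.7309 = 0.075 bits.

0.075 bits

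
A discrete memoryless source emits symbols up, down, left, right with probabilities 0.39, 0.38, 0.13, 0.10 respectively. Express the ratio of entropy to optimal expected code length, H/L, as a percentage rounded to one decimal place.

96.5%

Entropy H = −Σ p log₂ p ≈ 1.7751 bits.
Huffman merges: 1/10+13/100→23/100; 23/100+19/50→61/100; 39/100+61/100→1. L = 46/25 ≈ 1.8400.
Efficiency = H/L = 1.7751/1.8400 = 96.5%.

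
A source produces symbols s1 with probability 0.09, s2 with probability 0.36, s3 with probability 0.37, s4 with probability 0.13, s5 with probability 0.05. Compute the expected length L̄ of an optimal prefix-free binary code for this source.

2.04 bits/symbol

Repeatedly combine the two least-probable nodes; the expected code length is the sum of the merged weights.
merge 1/20 + 9/100 → 7/50
merge 13/100 + 7/50 → 27/100
merge 27/100 + 9/25 → 63/100
merge 37/100 + 63/100 → 1
L = 7/50 + 27/100 + 63/100 + 1 = 51/25 = 2.04 bits/symbol.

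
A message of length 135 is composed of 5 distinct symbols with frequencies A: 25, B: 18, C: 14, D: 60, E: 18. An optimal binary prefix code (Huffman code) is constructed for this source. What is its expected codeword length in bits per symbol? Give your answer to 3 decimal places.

Probabilities are the counts divided by 135.
Repeatedly combine the two least-probable nodes; the expected code length is the sum of the merged weights.
merge 14/135 + 2/15 → 32/135
merge 2/15 + 5/27 → 43/135
merge 32/135 + 43/135 → 5/9
merge 4/9 + 5/9 → 1
L = 32/135 + 43/135 + 5/9 + 1 = 19/9 ≈ 2.111 bits/symbol.

2.111 bits/symbol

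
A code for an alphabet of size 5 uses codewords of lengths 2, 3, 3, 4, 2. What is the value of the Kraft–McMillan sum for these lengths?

With common denominator 2^4 = 16: Σ 2^(−ℓᵢ) = 4/16 + 2/16 + 2/16 + 1/16 + 4/16 = 13/16 = 0.8125.

0.8125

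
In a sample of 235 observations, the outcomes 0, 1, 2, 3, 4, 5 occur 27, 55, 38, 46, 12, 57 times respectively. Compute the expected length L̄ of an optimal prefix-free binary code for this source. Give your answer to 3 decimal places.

Probabilities are the counts divided by 235.
Repeatedly combine the two least-probable nodes; the expected code length is the sum of the merged weights.
merge 12/235 + 27/235 → 39/235
merge 38/235 + 39/235 → 77/235
merge 46/235 + 11/47 → 101/235
merge 57/235 + 77/235 → 134/235
merge 101/235 + 134/235 → 1
L = 39/235 + 77/235 + 101/235 + 134/235 + 1 = 586/235 ≈ 2.494 bits/symbol.

2.494 bits/symbol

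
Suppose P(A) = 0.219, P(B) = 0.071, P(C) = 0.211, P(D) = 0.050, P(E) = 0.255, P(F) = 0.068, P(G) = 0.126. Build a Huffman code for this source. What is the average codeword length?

2.622 bits/symbol

Repeatedly combine the two least-probable nodes; the expected code length is the sum of the merged weights.
merge 1/20 + 17/250 → 59/500
merge 71/1000 + 59/500 → 189/1000
merge 63/500 + 189/1000 → 63/200
merge 211/1000 + 219/1000 → 43/100
merge 51/200 + 63/200 → 57/100
merge 43/100 + 57/100 → 1
L = 59/500 + 189/1000 + 63/200 + 43/100 + 57/100 + 1 = 1311/500 = 2.622 bits/symbol.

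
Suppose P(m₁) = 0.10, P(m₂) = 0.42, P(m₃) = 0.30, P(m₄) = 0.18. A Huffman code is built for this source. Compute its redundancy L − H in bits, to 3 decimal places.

Entropy H = −Σ p log₂ p ≈ 1.8242 bits.
Huffman merges: 1/10+9/50→7/25; 7/25+3/10→29/50; 21/50+29/50→1. L = 93/50 ≈ 1.8600.
L − H = 1.8600 − 1.8242 = 0.036 bits.

0.036 bits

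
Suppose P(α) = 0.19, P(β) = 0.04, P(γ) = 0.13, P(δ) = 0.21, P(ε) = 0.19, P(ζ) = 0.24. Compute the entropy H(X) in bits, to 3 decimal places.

2.446 bits

H = −Σ pᵢ log₂ pᵢ.
−0.19·log₂(0.19) = 0.4552
−0.04·log₂(0.04) = 0.1858
−0.13·log₂(0.13) = 0.3826
−0.21·log₂(0.21) = 0.4728
−0.19·log₂(0.19) = 0.4552
−0.24·log₂(0.24) = 0.4941
Sum ≈ 2.4458 → 2.446 bits.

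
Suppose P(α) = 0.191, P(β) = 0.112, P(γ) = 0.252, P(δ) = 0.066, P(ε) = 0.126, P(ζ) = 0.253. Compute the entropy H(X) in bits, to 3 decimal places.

H = −Σ pᵢ log₂ pᵢ.
−0.191·log₂(0.191) = 0.4562
−0.112·log₂(0.112) = 0.3537
−0.252·log₂(0.252) = 0.5011
−0.066·log₂(0.066) = 0.2588
−0.126·log₂(0.126) = 0.3766
−0.253·log₂(0.253) = 0.5016
Sum ≈ 2.4480 → 2.448 bits.

2.448 bits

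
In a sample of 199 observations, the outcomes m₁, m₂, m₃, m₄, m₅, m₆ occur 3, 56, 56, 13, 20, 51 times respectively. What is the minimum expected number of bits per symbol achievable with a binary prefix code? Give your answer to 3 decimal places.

2.261 bits/symbol

Probabilities are the counts divided by 199.
Repeatedly combine the two least-probable nodes; the expected code length is the sum of the merged weights.
merge 3/199 + 13/199 → 16/199
merge 16/199 + 20/199 → 36/199
merge 36/199 + 51/199 → 87/199
merge 56/199 + 56/199 → 112/199
merge 87/199 + 112/199 → 1
L = 16/199 + 36/199 + 87/199 + 112/199 + 1 = 450/199 ≈ 2.261 bits/symbol.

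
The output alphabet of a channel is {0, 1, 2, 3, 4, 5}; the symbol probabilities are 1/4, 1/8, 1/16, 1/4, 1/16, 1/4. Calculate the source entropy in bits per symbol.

Each probability is a power of 1/2, so log₂(1/p) is an integer.
H = Σ p·log₂(1/p) = 1/4·2 + 1/8·3 + 1/16·4 + 1/4·2 + 1/16·4 + 1/4·2 = 2.375 bits.

2.375 bits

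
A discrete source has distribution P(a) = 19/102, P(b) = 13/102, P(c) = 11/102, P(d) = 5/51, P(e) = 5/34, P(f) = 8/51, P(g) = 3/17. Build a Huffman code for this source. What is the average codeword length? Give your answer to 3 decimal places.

Repeatedly combine the two least-probable nodes; the expected code length is the sum of the merged weights.
merge 5/51 + 11/102 → 7/34
merge 13/102 + 5/34 → 14/51
merge 8/51 + 3/17 → 1/3
merge 19/102 + 7/34 → 20/51
merge 14/51 + 1/3 → 31/51
merge 20/51 + 31/51 → 1
L = 7/34 + 14/51 + 1/3 + 20/51 + 31/51 + 1 = 287/102 ≈ 2.814 bits/symbol.

2.814 bits/symbol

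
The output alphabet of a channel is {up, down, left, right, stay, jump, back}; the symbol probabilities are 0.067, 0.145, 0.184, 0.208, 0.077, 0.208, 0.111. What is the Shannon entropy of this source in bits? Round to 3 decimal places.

H = −Σ pᵢ log₂ pᵢ.
−0.067·log₂(0.067) = 0.2613
−0.145·log₂(0.145) = 0.4040
−0.184·log₂(0.184) = 0.4494
−0.208·log₂(0.208) = 0.4712
−0.077·log₂(0.077) = 0.2848
−0.208·log₂(0.208) = 0.4712
−0.111·log₂(0.111) = 0.3520
Sum ≈ 2.6938 → 2.694 bits.

2.694 bits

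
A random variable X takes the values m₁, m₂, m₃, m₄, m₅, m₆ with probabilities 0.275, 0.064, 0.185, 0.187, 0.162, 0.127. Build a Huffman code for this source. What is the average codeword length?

2.538 bits/symbol

Repeatedly combine the two least-probable nodes; the expected code length is the sum of the merged weights.
merge 8/125 + 127/1000 → 191/1000
merge 81/500 + 37/200 → 347/1000
merge 187/1000 + 191/1000 → 189/500
merge 11/40 + 347/1000 → 311/500
merge 189/500 + 311/500 → 1
L = 191/1000 + 347/1000 + 189/500 + 311/500 + 1 = 1269/500 = 2.538 bits/symbol.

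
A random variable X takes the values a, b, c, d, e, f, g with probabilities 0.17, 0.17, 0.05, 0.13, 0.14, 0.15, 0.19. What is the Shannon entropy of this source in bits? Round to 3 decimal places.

2.731 bits

H = −Σ pᵢ log₂ pᵢ.
−0.17·log₂(0.17) = 0.4346
−0.17·log₂(0.17) = 0.4346
−0.05·log₂(0.05) = 0.2161
−0.13·log₂(0.13) = 0.3826
−0.14·log₂(0.14) = 0.3971
−0.15·log₂(0.15) = 0.4105
−0.19·log₂(0.19) = 0.4552
Sum ≈ 2.7308 → 2.731 bits.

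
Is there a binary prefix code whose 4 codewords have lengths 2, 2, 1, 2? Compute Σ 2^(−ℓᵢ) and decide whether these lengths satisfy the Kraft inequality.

With common denominator 2^2 = 4: Σ 2^(−ℓᵢ) = 1/4 + 1/4 + 2/4 + 1/4 = 5/4 = 1.25.
Kraft's inequality requires Σ ≤ 1; here Σ = 1.25 > 1, so no such prefix code exists.

1.25; no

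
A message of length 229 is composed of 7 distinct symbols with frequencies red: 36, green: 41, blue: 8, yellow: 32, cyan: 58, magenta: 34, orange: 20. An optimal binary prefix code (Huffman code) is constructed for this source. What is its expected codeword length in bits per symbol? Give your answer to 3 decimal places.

2.690 bits/symbol

Probabilities are the counts divided by 229.
Repeatedly combine the two least-probable nodes; the expected code length is the sum of the merged weights.
merge 8/229 + 20/229 → 28/229
merge 28/229 + 32/229 → 60/229
merge 34/229 + 36/229 → 70/229
merge 41/229 + 58/229 → 99/229
merge 60/229 + 70/229 → 130/229
merge 99/229 + 130/229 → 1
L = 28/229 + 60/229 + 70/229 + 99/229 + 130/229 + 1 = 616/229 ≈ 2.690 bits/symbol.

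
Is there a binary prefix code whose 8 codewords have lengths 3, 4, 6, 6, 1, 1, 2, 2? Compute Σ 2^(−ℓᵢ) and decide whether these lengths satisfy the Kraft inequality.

1.71875; no

With common denominator 2^6 = 64: Σ 2^(−ℓᵢ) = 8/64 + 4/64 + 1/64 + 1/64 + 32/64 + 32/64 + 16/64 + 16/64 = 110/64 = 1.71875.
Kraft's inequality requires Σ ≤ 1; here Σ = 1.71875 > 1, so no such prefix code exists.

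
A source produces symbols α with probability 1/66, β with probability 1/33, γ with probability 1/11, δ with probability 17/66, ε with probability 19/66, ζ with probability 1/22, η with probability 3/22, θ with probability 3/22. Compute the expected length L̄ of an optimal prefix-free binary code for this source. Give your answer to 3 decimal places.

2.591 bits/symbol

Repeatedly combine the two least-probable nodes; the expected code length is the sum of the merged weights.
merge 1/66 + 1/33 → 1/22
merge 1/22 + 1/22 → 1/11
merge 1/11 + 1/11 → 2/11
merge 3/22 + 3/22 → 3/11
merge 2/11 + 17/66 → 29/66
merge 3/11 + 19/66 → 37/66
merge 29/66 + 37/66 → 1
L = 1/22 + 1/11 + 2/11 + 3/11 + 29/66 + 37/66 + 1 = 57/22 ≈ 2.591 bits/symbol.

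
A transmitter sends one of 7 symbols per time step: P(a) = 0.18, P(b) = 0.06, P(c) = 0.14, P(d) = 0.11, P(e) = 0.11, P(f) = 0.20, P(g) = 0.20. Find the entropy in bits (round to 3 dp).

H = −Σ pᵢ log₂ pᵢ.
−0.18·log₂(0.18) = 0.4453
−0.06·log₂(0.06) = 0.2435
−0.14·log₂(0.14) = 0.3971
−0.11·log₂(0.11) = 0.3503
−0.11·log₂(0.11) = 0.3503
−0.20·log₂(0.20) = 0.4644
−0.20·log₂(0.20) = 0.4644
Sum ≈ 2.7153 → 2.715 bits.

2.715 bits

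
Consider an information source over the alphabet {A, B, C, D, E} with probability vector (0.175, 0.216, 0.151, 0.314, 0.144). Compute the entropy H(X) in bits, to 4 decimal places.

2.2568 bits

H = −Σ pᵢ log₂ pᵢ.
−0.175·log₂(0.175) = 0.4401
−0.216·log₂(0.216) = 0.4776
−0.151·log₂(0.151) = 0.4118
−0.314·log₂(0.314) = 0.5247
−0.144·log₂(0.144) = 0.4026
Sum ≈ 2.2568 → 2.2568 bits.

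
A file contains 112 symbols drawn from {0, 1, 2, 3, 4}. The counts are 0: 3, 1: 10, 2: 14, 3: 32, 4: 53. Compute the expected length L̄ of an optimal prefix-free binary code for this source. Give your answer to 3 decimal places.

Probabilities are the counts divided by 112.
Repeatedly combine the two least-probable nodes; the expected code length is the sum of the merged weights.
merge 3/112 + 5/56 → 13/112
merge 13/112 + 1/8 → 27/112
merge 27/112 + 2/7 → 59/112
merge 53/112 + 59/112 → 1
L = 13/112 + 27/112 + 59/112 + 1 = 211/112 ≈ 1.884 bits/symbol.

1.884 bits/symbol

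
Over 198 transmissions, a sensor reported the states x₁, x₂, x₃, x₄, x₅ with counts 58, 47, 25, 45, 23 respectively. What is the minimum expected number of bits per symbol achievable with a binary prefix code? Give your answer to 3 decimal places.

2.242 bits/symbol

Probabilities are the counts divided by 198.
Repeatedly combine the two least-probable nodes; the expected code length is the sum of the merged weights.
merge 23/198 + 25/198 → 8/33
merge 5/22 + 47/198 → 46/99
merge 8/33 + 29/99 → 53/99
merge 46/99 + 53/99 → 1
L = 8/33 + 46/99 + 53/99 + 1 = 74/33 ≈ 2.242 bits/symbol.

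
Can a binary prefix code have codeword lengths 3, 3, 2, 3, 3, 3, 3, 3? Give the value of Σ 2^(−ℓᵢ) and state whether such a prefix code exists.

With common denominator 2^3 = 8: Σ 2^(−ℓᵢ) = 1/8 + 1/8 + 2/8 + 1/8 + 1/8 + 1/8 + 1/8 + 1/8 = 9/8 = 1.125.
Kraft's inequality requires Σ ≤ 1; here Σ = 1.125 > 1, so no such prefix code exists.

1.125; no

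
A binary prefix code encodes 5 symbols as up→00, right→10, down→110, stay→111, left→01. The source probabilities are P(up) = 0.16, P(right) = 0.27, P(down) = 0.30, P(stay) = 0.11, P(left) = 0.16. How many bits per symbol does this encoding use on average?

2.41 bits/symbol

L̄ = Σ pᵢ·ℓᵢ = 0.16·2 + 0.27·2 + 0.30·3 + 0.11·3 + 0.16·2 = 2.41 bits/symbol.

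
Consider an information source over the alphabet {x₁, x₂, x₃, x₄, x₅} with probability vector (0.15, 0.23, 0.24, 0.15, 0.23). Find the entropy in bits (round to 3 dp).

H = −Σ pᵢ log₂ pᵢ.
−0.15·log₂(0.15) = 0.4105
−0.23·log₂(0.23) = 0.4877
−0.24·log₂(0.24) = 0.4941
−0.15·log₂(0.15) = 0.4105
−0.23·log₂(0.23) = 0.4877
Sum ≈ 2.2906 → 2.291 bits.

2.291 bits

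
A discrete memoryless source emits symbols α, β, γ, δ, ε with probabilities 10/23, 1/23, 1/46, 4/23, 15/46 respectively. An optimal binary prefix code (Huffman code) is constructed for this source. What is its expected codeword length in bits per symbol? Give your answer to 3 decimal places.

Repeatedly combine the two least-probable nodes; the expected code length is the sum of the merged weights.
merge 1/46 + 1/23 → 3/46
merge 3/46 + 4/23 → 11/46
merge 11/46 + 15/46 → 13/23
merge 10/23 + 13/23 → 1
L = 3/46 + 11/46 + 13/23 + 1 = 43/23 ≈ 1.870 bits/symbol.

1.870 bits/symbol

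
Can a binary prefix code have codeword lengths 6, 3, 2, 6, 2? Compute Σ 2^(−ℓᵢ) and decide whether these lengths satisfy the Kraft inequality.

With common denominator 2^6 = 64: Σ 2^(−ℓᵢ) = 1/64 + 8/64 + 16/64 + 1/64 + 16/64 = 42/64 = 0.65625.
Kraft's inequality requires Σ ≤ 1; here Σ = 0.65625 ≤ 1, so such a prefix code exists.

0.65625; yes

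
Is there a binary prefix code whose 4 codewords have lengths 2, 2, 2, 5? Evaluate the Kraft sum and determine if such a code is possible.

0.78125; yes

With common denominator 2^5 = 32: Σ 2^(−ℓᵢ) = 8/32 + 8/32 + 8/32 + 1/32 = 25/32 = 0.78125.
Kraft's inequality requires Σ ≤ 1; here Σ = 0.78125 ≤ 1, so such a prefix code exists.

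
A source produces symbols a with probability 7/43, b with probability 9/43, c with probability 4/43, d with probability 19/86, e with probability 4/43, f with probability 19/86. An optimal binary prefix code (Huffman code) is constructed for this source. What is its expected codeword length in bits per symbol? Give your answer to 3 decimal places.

Repeatedly combine the two least-probable nodes; the expected code length is the sum of the merged weights.
merge 4/43 + 4/43 → 8/43
merge 7/43 + 8/43 → 15/43
merge 9/43 + 19/86 → 37/86
merge 19/86 + 15/43 → 49/86
merge 37/86 + 49/86 → 1
L = 8/43 + 15/43 + 37/86 + 49/86 + 1 = 109/43 ≈ 2.535 bits/symbol.

2.535 bits/symbol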